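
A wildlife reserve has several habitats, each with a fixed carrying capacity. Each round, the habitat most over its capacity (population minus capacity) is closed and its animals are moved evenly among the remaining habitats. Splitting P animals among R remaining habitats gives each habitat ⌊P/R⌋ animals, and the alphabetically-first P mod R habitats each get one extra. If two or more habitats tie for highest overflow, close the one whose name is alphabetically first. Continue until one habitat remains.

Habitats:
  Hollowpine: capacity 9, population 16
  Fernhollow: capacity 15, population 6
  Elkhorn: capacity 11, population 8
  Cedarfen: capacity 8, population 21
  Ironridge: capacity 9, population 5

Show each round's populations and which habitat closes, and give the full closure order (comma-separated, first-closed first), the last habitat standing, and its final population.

Closure order: Cedarfen, Hollowpine, Elkhorn, Ironridge
Last habitat: Fernhollow with 56 animals

Round 1: Cedarfen=21 Elkhorn=8 Fernhollow=6 Hollowpine=16 Ironridge=5 → close Cedarfen (overflow 13)
  21÷4 = 5 each, +1 to first 1
Round 2: Elkhorn=14 Fernhollow=11 Hollowpine=21 Ironridge=10 → close Hollowpine (overflow 12)
  21÷3 = 7 each, +1 to first 0
Round 3: Elkhorn=21 Fernhollow=18 Ironridge=17 → close Elkhorn (overflow 10)
  21÷2 = 10 each, +1 to first 1
Round 4: Fernhollow=29 Ironridge=27 → close Ironridge (overflow 18)
  27÷1 = 27 each, +1 to first 0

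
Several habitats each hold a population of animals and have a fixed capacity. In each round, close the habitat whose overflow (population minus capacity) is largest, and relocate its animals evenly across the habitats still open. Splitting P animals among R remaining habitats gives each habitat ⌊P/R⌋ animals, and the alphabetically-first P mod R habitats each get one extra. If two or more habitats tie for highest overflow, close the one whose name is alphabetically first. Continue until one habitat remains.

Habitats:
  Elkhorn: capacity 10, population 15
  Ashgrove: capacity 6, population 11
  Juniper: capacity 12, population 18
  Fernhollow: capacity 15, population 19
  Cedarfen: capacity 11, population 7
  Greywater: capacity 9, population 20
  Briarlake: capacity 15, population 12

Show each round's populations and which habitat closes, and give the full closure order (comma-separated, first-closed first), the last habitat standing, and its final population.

Round 1: Ashgrove=11 Briarlake=12 Cedarfen=7 Elkhorn=15 Fernhollow=19 Greywater=20 Juniper=18 → close Greywater (overflow 11)
  20÷6 = 3 each, +1 to first 2
Round 2: Ashgrove=15 Briarlake=16 Cedarfen=10 Elkhorn=18 Fernhollow=22 Juniper=21 → close Ashgrove (overflow 9)
  15÷5 = 3 each, +1 to first 0
Round 3: Briarlake=19 Cedarfen=13 Elkhorn=21 Fernhollow=25 Juniper=24 → close Juniper (overflow 12)
  24÷4 = 6 each, +1 to first 0
Round 4: Briarlake=25 Cedarfen=19 Elkhorn=27 Fernhollow=31 → close Elkhorn (overflow 17)
  27÷3 = 9 each, +1 to first 0
Round 5: Briarlake=34 Cedarfen=28 Fernhollow=40 → close Fernhollow (overflow 25)
  40÷2 = 20 each, +1 to first 0
Round 6: Briarlake=54 Cedarfen=48 → close Briarlake (overflow 39)
  54÷1 = 54 each, +1 to first 0

Closure order: Greywater, Ashgrove, Juniper, Elkhorn, Fernhollow, Briarlake
Last habitat: Cedarfen with 102 animals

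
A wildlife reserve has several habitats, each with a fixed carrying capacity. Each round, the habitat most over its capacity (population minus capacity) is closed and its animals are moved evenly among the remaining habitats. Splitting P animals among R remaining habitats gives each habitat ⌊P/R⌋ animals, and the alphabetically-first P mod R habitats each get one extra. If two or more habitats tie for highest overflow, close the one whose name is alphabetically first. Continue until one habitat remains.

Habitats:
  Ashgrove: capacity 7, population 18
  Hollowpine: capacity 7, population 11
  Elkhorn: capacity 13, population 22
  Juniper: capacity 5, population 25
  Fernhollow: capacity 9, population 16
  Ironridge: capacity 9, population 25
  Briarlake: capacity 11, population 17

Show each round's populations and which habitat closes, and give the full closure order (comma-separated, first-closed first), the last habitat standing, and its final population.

Round 1: Ashgrove=18 Briarlake=17 Elkhorn=22 Fernhollow=16 Hollowpine=11 Ironridge=25 Juniper=25 → close Juniper (overflow 20)
  25÷6 = 4 each, +1 to first 1
Round 2: Ashgrove=23 Briarlake=21 Elkhorn=26 Fernhollow=20 Hollowpine=15 Ironridge=29 → close Ironridge (overflow 20)
  29÷5 = 5 each, +1 to first 4
Round 3: Ashgrove=29 Briarlake=27 Elkhorn=32 Fernhollow=26 Hollowpine=20 → close Ashgrove (overflow 22)
  29÷4 = 7 each, +1 to first 1
Round 4: Briarlake=35 Elkhorn=39 Fernhollow=33 Hollowpine=27 → close Elkhorn (overflow 26)
  39÷3 = 13 each, +1 to first 0
Round 5: Briarlake=48 Fernhollow=46 Hollowpine=40 → close Briarlake (overflow 37)
  48÷2 = 24 each, +1 to first 0
Round 6: Fernhollow=70 Hollowpine=64 → close Fernhollow (overflow 61)
  70÷1 = 70 each, +1 to first 0

Closure order: Juniper, Ironridge, Ashgrove, Elkhorn, Briarlake, Fernhollow
Last habitat: Hollowpine with 134 animals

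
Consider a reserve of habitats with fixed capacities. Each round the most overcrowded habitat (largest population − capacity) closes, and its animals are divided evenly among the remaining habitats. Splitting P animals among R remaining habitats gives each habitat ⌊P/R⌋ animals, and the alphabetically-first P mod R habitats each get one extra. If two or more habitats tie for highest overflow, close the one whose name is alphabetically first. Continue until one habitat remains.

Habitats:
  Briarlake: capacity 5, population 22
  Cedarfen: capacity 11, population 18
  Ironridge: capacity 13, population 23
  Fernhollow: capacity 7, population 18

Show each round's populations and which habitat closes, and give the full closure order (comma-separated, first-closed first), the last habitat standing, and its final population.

Closure order: Briarlake, Fernhollow, Ironridge
Last habitat: Cedarfen with 81 animals

Round 1: Briarlake=22 Cedarfen=18 Fernhollow=18 Ironridge=23 → close Briarlake (overflow 17)
  22÷3 = 7 each, +1 to first 1
Round 2: Cedarfen=26 Fernhollow=25 Ironridge=30 → close Fernhollow (overflow 18)
  25÷2 = 12 each, +1 to first 1
Round 3: Cedarfen=39 Ironridge=42 → close Ironridge (overflow 29)
  42÷1 = 42 each, +1 to first 0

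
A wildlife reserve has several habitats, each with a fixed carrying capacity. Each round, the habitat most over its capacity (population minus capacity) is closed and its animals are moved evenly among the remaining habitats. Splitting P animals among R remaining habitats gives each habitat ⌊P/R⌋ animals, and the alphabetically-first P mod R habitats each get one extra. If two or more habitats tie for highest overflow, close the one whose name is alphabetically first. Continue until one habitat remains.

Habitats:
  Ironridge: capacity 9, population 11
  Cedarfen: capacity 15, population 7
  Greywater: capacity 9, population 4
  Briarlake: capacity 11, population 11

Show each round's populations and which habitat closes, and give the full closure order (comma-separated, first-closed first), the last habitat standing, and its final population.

Closure order: Ironridge, Briarlake, Greywater
Last habitat: Cedarfen with 33 animals

Round 1: Briarlake=11 Cedarfen=7 Greywater=4 Ironridge=11 → close Ironridge (overflow 2)
  11÷3 = 3 each, +1 to first 2
Round 2: Briarlake=15 Cedarfen=11 Greywater=7 → close Briarlake (overflow 4)
  15÷2 = 7 each, +1 to first 1
Round 3: Cedarfen=19 Greywater=14 → close Greywater (overflow 5)
  14÷1 = 14 each, +1 to first 0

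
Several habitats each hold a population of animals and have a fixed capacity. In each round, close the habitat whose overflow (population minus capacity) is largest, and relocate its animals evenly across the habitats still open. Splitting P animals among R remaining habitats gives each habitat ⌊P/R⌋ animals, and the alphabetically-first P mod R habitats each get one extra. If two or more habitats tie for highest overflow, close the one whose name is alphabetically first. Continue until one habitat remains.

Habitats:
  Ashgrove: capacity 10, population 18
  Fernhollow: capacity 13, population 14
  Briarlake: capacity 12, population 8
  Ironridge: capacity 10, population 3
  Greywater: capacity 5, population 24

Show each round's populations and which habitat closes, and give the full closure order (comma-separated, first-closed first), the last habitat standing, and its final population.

Closure order: Greywater, Ashgrove, Fernhollow, Briarlake
Last habitat: Ironridge with 67 animals

Round 1: Ashgrove=18 Briarlake=8 Fernhollow=14 Greywater=24 Ironridge=3 → close Greywater (overflow 19)
  24÷4 = 6 each, +1 to first 0
Round 2: Ashgrove=24 Briarlake=14 Fernhollow=20 Ironridge=9 → close Ashgrove (overflow 14)
  24÷3 = 8 each, +1 to first 0
Round 3: Briarlake=22 Fernhollow=28 Ironridge=17 → close Fernhollow (overflow 15)
  28÷2 = 14 each, +1 to first 0
Round 4: Briarlake=36 Ironridge=31 → close Briarlake (overflow 24)
  36÷1 = 36 each, +1 to first 0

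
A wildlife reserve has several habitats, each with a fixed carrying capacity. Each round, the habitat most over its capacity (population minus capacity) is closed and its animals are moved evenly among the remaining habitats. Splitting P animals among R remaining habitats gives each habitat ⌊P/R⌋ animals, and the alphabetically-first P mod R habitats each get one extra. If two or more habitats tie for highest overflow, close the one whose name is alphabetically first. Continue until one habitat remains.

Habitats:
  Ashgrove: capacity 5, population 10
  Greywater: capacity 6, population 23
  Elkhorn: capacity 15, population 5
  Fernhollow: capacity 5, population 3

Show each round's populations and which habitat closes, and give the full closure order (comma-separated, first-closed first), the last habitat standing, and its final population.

Round 1: Ashgrove=10 Elkhorn=5 Fernhollow=3 Greywater=23 → close Greywater (overflow 17)
  23÷3 = 7 each, +1 to first 2
Round 2: Ashgrove=18 Elkhorn=13 Fernhollow=10 → close Ashgrove (overflow 13)
  18÷2 = 9 each, +1 to first 0
Round 3: Elkhorn=22 Fernhollow=19 → close Fernhollow (overflow 14)
  19÷1 = 19 each, +1 to first 0

Closure order: Greywater, Ashgrove, Fernhollow
Last habitat: Elkhorn with 41 animals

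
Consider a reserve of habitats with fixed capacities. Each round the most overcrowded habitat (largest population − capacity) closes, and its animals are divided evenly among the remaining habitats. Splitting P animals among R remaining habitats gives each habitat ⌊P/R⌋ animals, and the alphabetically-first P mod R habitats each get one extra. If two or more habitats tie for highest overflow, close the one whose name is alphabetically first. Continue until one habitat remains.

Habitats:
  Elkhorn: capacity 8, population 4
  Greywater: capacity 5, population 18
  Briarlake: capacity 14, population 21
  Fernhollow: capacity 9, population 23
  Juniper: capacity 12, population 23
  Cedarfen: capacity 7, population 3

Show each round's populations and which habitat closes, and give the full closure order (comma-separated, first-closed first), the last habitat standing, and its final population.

Closure order: Fernhollow, Greywater, Juniper, Briarlake, Cedarfen
Last habitat: Elkhorn with 92 animals

Round 1: Briarlake=21 Cedarfen=3 Elkhorn=4 Fernhollow=23 Greywater=18 Juniper=23 → close Fernhollow (overflow 14)
  23÷5 = 4 each, +1 to first 3
Round 2: Briarlake=26 Cedarfen=8 Elkhorn=9 Greywater=22 Juniper=27 → close Greywater (overflow 17)
  22÷4 = 5 each, +1 to first 2
Round 3: Briarlake=32 Cedarfen=14 Elkhorn=14 Juniper=32 → close Juniper (overflow 20)
  32÷3 = 10 each, +1 to first 2
Round 4: Briarlake=43 Cedarfen=25 Elkhorn=24 → close Briarlake (overflow 29)
  43÷2 = 21 each, +1 to first 1
Round 5: Cedarfen=47 Elkhorn=45 → close Cedarfen (overflow 40)
  47÷1 = 47 each, +1 to first 0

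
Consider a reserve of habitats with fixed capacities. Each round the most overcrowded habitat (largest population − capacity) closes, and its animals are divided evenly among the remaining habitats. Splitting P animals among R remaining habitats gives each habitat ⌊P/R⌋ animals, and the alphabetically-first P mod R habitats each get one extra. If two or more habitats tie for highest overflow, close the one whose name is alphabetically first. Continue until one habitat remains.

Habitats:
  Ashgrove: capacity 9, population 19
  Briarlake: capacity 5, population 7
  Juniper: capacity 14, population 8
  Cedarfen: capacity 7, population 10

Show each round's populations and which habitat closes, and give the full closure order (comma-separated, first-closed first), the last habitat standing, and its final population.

Round 1: Ashgrove=19 Briarlake=7 Cedarfen=10 Juniper=8 → close Ashgrove (overflow 10)
  19÷3 = 6 each, +1 to first 1
Round 2: Briarlake=14 Cedarfen=16 Juniper=14 → close Briarlake (overflow 9)
  14÷2 = 7 each, +1 to first 0
Round 3: Cedarfen=23 Juniper=21 → close Cedarfen (overflow 16)
  23÷1 = 23 each, +1 to first 0

Closure order: Ashgrove, Briarlake, Cedarfen
Last habitat: Juniper with 44 animals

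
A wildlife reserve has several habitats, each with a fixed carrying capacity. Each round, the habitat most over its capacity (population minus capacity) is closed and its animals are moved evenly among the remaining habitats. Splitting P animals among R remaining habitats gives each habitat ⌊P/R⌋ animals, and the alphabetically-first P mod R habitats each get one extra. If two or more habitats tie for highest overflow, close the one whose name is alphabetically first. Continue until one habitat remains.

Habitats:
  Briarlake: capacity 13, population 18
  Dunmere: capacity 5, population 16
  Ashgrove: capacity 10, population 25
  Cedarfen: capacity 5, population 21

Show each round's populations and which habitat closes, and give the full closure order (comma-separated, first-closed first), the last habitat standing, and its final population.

Closure order: Cedarfen, Ashgrove, Dunmere
Last habitat: Briarlake with 80 animals

Round 1: Ashgrove=25 Briarlake=18 Cedarfen=21 Dunmere=16 → close Cedarfen (overflow 16)
  21÷3 = 7 each, +1 to first 0
Round 2: Ashgrove=32 Briarlake=25 Dunmere=23 → close Ashgrove (overflow 22)
  32÷2 = 16 each, +1 to first 0
Round 3: Briarlake=41 Dunmere=39 → close Dunmere (overflow 34)
  39÷1 = 39 each, +1 to first 0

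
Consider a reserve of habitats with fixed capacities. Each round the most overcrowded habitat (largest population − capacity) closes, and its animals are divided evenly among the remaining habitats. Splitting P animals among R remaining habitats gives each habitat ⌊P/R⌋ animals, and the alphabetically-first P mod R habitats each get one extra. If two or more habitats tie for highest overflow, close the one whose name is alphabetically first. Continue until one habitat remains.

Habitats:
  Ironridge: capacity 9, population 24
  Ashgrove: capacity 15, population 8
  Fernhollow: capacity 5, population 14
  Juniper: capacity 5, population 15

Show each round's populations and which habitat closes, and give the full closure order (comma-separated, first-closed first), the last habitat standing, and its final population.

Round 1: Ashgrove=8 Fernhollow=14 Ironridge=24 Juniper=15 → close Ironridge (overflow 15)
  24÷3 = 8 each, +1 to first 0
Round 2: Ashgrove=16 Fernhollow=22 Juniper=23 → close Juniper (overflow 18)
  23÷2 = 11 each, +1 to first 1
Round 3: Ashgrove=28 Fernhollow=33 → close Fernhollow (overflow 28)
  33÷1 = 33 each, +1 to first 0

Closure order: Ironridge, Juniper, Fernhollow
Last habitat: Ashgrove with 61 animals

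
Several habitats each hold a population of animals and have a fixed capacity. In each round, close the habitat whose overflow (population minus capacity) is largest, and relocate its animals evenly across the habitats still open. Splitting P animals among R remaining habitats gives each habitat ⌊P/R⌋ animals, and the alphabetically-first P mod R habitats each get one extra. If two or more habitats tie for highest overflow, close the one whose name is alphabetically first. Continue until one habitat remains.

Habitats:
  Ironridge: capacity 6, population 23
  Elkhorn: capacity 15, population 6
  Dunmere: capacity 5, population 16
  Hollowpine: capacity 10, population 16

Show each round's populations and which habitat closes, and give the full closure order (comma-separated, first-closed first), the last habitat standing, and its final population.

Round 1: Dunmere=16 Elkhorn=6 Hollowpine=16 Ironridge=23 → close Ironridge (overflow 17)
  23÷3 = 7 each, +1 to first 2
Round 2: Dunmere=24 Elkhorn=14 Hollowpine=23 → close Dunmere (overflow 19)
  24÷2 = 12 each, +1 to first 0
Round 3: Elkhorn=26 Hollowpine=35 → close Hollowpine (overflow 25)
  35÷1 = 35 each, +1 to first 0

Closure order: Ironridge, Dunmere, Hollowpine
Last habitat: Elkhorn with 61 animals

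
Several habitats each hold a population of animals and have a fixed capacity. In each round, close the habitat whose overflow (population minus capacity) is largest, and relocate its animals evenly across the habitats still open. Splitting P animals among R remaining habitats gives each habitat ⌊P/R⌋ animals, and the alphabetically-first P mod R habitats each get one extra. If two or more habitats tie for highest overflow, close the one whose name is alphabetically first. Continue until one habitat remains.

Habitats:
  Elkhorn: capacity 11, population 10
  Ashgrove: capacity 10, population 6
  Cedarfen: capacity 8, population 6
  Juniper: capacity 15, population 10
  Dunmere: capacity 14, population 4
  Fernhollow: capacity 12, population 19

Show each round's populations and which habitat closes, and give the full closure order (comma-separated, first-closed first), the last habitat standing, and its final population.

Round 1: Ashgrove=6 Cedarfen=6 Dunmere=4 Elkhorn=10 Fernhollow=19 Juniper=10 → close Fernhollow (overflow 7)
  19÷5 = 3 each, +1 to first 4
Round 2: Ashgrove=10 Cedarfen=10 Dunmere=8 Elkhorn=14 Juniper=13 → close Elkhorn (overflow 3)
  14÷4 = 3 each, +1 to first 2
Round 3: Ashgrove=14 Cedarfen=14 Dunmere=11 Juniper=16 → close Cedarfen (overflow 6)
  14÷3 = 4 each, +1 to first 2
Round 4: Ashgrove=19 Dunmere=16 Juniper=20 → close Ashgrove (overflow 9)
  19÷2 = 9 each, +1 to first 1
Round 5: Dunmere=26 Juniper=29 → close Juniper (overflow 14)
  29÷1 = 29 each, +1 to first 0

Closure order: Fernhollow, Elkhorn, Cedarfen, Ashgrove, Juniper
Last habitat: Dunmere with 55 animals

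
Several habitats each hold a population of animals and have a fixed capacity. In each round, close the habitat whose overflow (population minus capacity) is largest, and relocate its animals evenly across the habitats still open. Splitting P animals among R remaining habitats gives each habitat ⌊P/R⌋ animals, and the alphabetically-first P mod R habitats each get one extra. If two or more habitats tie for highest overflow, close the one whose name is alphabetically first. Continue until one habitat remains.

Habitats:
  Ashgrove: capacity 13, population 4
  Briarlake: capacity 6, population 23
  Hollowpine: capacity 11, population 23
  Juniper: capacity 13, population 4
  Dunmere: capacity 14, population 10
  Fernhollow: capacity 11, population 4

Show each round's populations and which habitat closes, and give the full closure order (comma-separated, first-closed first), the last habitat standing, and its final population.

Closure order: Briarlake, Hollowpine, Dunmere, Fernhollow, Ashgrove
Last habitat: Juniper with 68 animals

Round 1: Ashgrove=4 Briarlake=23 Dunmere=10 Fernhollow=4 Hollowpine=23 Juniper=4 → close Briarlake (overflow 17)
  23÷5 = 4 each, +1 to first 3
Round 2: Ashgrove=9 Dunmere=15 Fernhollow=9 Hollowpine=27 Juniper=8 → close Hollowpine (overflow 16)
  27÷4 = 6 each, +1 to first 3
Round 3: Ashgrove=16 Dunmere=22 Fernhollow=16 Juniper=14 → close Dunmere (overflow 8)
  22÷3 = 7 each, +1 to first 1
Round 4: Ashgrove=24 Fernhollow=23 Juniper=21 → close Fernhollow (overflow 12)
  23÷2 = 11 each, +1 to first 1
Round 5: Ashgrove=36 Juniper=32 → close Ashgrove (overflow 23)
  36÷1 = 36 each, +1 to first 0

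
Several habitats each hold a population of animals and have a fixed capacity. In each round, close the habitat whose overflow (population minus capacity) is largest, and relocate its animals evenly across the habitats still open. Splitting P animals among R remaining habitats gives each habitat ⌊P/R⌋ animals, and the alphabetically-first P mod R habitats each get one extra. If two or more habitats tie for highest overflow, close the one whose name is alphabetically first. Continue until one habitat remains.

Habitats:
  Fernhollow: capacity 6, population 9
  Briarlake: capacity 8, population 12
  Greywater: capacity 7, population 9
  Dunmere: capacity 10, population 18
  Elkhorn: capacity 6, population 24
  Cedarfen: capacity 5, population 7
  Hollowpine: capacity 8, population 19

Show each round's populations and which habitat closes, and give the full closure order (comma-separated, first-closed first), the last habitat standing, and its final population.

Round 1: Briarlake=12 Cedarfen=7 Dunmere=18 Elkhorn=24 Fernhollow=9 Greywater=9 Hollowpine=19 → close Elkhorn (overflow 18)
  24÷6 = 4 each, +1 to first 0
Round 2: Briarlake=16 Cedarfen=11 Dunmere=22 Fernhollow=13 Greywater=13 Hollowpine=23 → close Hollowpine (overflow 15)
  23÷5 = 4 each, +1 to first 3
Round 3: Briarlake=21 Cedarfen=16 Dunmere=27 Fernhollow=17 Greywater=17 → close Dunmere (overflow 17)
  27÷4 = 6 each, +1 to first 3
Round 4: Briarlake=28 Cedarfen=23 Fernhollow=24 Greywater=23 → close Briarlake (overflow 20)
  28÷3 = 9 each, +1 to first 1
Round 5: Cedarfen=33 Fernhollow=33 Greywater=32 → close Cedarfen (overflow 28)
  33÷2 = 16 each, +1 to first 1
Round 6: Fernhollow=50 Greywater=48 → close Fernhollow (overflow 44)
  50÷1 = 50 each, +1 to first 0

Closure order: Elkhorn, Hollowpine, Dunmere, Briarlake, Cedarfen, Fernhollow
Last habitat: Greywater with 98 animals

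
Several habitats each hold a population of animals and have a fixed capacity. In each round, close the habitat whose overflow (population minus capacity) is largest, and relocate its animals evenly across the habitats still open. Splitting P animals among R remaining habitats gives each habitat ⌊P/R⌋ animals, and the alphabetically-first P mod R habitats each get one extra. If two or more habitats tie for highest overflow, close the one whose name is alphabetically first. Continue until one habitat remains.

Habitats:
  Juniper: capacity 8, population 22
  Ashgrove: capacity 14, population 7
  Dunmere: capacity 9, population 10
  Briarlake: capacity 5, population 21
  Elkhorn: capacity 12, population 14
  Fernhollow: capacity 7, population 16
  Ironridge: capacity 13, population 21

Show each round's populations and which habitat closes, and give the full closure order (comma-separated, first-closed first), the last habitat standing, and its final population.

Round 1: Ashgrove=7 Briarlake=21 Dunmere=10 Elkhorn=14 Fernhollow=16 Ironridge=21 Juniper=22 → close Briarlake (overflow 16)
  21÷6 = 3 each, +1 to first 3
Round 2: Ashgrove=11 Dunmere=14 Elkhorn=18 Fernhollow=19 Ironridge=24 Juniper=25 → close Juniper (overflow 17)
  25÷5 = 5 each, +1 to first 0
Round 3: Ashgrove=16 Dunmere=19 Elkhorn=23 Fernhollow=24 Ironridge=29 → close Fernhollow (overflow 17)
  24÷4 = 6 each, +1 to first 0
Round 4: Ashgrove=22 Dunmere=25 Elkhorn=29 Ironridge=35 → close Ironridge (overflow 22)
  35÷3 = 11 each, +1 to first 2
Round 5: Ashgrove=34 Dunmere=37 Elkhorn=40 → close Dunmere (overflow 28)
  37÷2 = 18 each, +1 to first 1
Round 6: Ashgrove=53 Elkhorn=58 → close Elkhorn (overflow 46)
  58÷1 = 58 each, +1 to first 0

Closure order: Briarlake, Juniper, Fernhollow, Ironridge, Dunmere, Elkhorn
Last habitat: Ashgrove with 111 animals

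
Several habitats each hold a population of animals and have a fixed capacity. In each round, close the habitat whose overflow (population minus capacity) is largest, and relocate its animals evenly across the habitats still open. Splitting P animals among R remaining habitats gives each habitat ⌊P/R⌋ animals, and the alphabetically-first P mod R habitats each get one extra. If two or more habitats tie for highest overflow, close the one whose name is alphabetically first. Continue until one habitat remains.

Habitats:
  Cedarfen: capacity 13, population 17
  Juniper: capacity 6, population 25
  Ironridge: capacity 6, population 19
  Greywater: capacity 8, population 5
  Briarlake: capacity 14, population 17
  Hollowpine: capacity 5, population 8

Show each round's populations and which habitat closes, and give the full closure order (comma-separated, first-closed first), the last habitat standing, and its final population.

Closure order: Juniper, Ironridge, Cedarfen, Briarlake, Hollowpine
Last habitat: Greywater with 91 animals

Round 1: Briarlake=17 Cedarfen=17 Greywater=5 Hollowpine=8 Ironridge=19 Juniper=25 → close Juniper (overflow 19)
  25÷5 = 5 each, +1 to first 0
Round 2: Briarlake=22 Cedarfen=22 Greywater=10 Hollowpine=13 Ironridge=24 → close Ironridge (overflow 18)
  24÷4 = 6 each, +1 to first 0
Round 3: Briarlake=28 Cedarfen=28 Greywater=16 Hollowpine=19 → close Cedarfen (overflow 15)
  28÷3 = 9 each, +1 to first 1
Round 4: Briarlake=38 Greywater=25 Hollowpine=28 → close Briarlake (overflow 24)
  38÷2 = 19 each, +1 to first 0
Round 5: Greywater=44 Hollowpine=47 → close Hollowpine (overflow 42)
  47÷1 = 47 each, +1 to first 0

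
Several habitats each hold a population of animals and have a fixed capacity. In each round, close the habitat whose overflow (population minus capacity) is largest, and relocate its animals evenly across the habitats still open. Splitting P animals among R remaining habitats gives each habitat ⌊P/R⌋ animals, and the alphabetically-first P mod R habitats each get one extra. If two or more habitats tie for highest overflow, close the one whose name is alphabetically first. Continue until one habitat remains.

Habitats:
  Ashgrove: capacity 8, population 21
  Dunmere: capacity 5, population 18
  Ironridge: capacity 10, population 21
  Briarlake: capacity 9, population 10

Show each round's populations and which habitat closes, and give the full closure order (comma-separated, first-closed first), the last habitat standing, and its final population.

Round 1: Ashgrove=21 Briarlake=10 Dunmere=18 Ironridge=21 → close Ashgrove (overflow 13)
  21÷3 = 7 each, +1 to first 0
Round 2: Briarlake=17 Dunmere=25 Ironridge=28 → close Dunmere (overflow 20)
  25÷2 = 12 each, +1 to first 1
Round 3: Briarlake=30 Ironridge=40 → close Ironridge (overflow 30)
  40÷1 = 40 each, +1 to first 0

Closure order: Ashgrove, Dunmere, Ironridge
Last habitat: Briarlake with 70 animals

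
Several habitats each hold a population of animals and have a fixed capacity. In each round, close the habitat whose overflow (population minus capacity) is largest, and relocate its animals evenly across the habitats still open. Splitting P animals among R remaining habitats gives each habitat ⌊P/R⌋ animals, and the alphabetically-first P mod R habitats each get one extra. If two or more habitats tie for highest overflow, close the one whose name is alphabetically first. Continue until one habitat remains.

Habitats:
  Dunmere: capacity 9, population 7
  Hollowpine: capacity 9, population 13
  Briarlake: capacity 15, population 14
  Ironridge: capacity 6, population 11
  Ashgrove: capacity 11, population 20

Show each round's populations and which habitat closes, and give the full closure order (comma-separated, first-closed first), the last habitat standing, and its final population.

Closure order: Ashgrove, Ironridge, Hollowpine, Briarlake
Last habitat: Dunmere with 65 animals

Round 1: Ashgrove=20 Briarlake=14 Dunmere=7 Hollowpine=13 Ironridge=11 → close Ashgrove (overflow 9)
  20÷4 = 5 each, +1 to first 0
Round 2: Briarlake=19 Dunmere=12 Hollowpine=18 Ironridge=16 → close Ironridge (overflow 10)
  16÷3 = 5 each, +1 to first 1
Round 3: Briarlake=25 Dunmere=17 Hollowpine=23 → close Hollowpine (overflow 14)
  23÷2 = 11 each, +1 to first 1
Round 4: Briarlake=37 Dunmere=28 → close Briarlake (overflow 22)
  37÷1 = 37 each, +1 to first 0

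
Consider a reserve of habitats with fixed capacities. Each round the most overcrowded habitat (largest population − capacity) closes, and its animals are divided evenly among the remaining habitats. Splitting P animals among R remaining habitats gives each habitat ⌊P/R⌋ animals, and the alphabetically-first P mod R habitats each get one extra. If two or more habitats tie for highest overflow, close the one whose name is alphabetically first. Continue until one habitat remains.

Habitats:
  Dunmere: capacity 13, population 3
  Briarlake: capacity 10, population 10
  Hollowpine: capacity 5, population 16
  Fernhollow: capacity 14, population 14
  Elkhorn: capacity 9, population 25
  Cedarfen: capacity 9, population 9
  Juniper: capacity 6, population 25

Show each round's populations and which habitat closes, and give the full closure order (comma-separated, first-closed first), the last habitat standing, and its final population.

Round 1: Briarlake=10 Cedarfen=9 Dunmere=3 Elkhorn=25 Fernhollow=14 Hollowpine=16 Juniper=25 → close Juniper (overflow 19)
  25÷6 = 4 each, +1 to first 1
Round 2: Briarlake=15 Cedarfen=13 Dunmere=7 Elkhorn=29 Fernhollow=18 Hollowpine=20 → close Elkhorn (overflow 20)
  29÷5 = 5 each, +1 to first 4
Round 3: Briarlake=21 Cedarfen=19 Dunmere=13 Fernhollow=24 Hollowpine=25 → close Hollowpine (overflow 20)
  25÷4 = 6 each, +1 to first 1
Round 4: Briarlake=28 Cedarfen=25 Dunmere=19 Fernhollow=30 → close Briarlake (overflow 18)
  28÷3 = 9 each, +1 to first 1
Round 5: Cedarfen=35 Dunmere=28 Fernhollow=39 → close Cedarfen (overflow 26)
  35÷2 = 17 each, +1 to first 1
Round 6: Dunmere=46 Fernhollow=56 → close Fernhollow (overflow 42)
  56÷1 = 56 each, +1 to first 0

Closure order: Juniper, Elkhorn, Hollowpine, Briarlake, Cedarfen, Fernhollow
Last habitat: Dunmere with 102 animals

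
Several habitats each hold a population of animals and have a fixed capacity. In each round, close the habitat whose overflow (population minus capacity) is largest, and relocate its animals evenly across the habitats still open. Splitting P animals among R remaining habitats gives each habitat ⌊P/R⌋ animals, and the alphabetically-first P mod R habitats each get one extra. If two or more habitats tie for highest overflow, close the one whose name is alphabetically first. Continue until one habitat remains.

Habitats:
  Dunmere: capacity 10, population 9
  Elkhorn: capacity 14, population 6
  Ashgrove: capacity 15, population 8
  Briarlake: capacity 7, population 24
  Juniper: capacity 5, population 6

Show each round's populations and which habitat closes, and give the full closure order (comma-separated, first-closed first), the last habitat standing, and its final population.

Closure order: Briarlake, Juniper, Dunmere, Ashgrove
Last habitat: Elkhorn with 53 animals

Round 1: Ashgrove=8 Briarlake=24 Dunmere=9 Elkhorn=6 Juniper=6 → close Briarlake (overflow 17)
  24÷4 = 6 each, +1 to first 0
Round 2: Ashgrove=14 Dunmere=15 Elkhorn=12 Juniper=12 → close Juniper (overflow 7)
  12÷3 = 4 each, +1 to first 0
Round 3: Ashgrove=18 Dunmere=19 Elkhorn=16 → close Dunmere (overflow 9)
  19÷2 = 9 each, +1 to first 1
Round 4: Ashgrove=28 Elkhorn=25 → close Ashgrove (overflow 13)
  28÷1 = 28 each, +1 to first 0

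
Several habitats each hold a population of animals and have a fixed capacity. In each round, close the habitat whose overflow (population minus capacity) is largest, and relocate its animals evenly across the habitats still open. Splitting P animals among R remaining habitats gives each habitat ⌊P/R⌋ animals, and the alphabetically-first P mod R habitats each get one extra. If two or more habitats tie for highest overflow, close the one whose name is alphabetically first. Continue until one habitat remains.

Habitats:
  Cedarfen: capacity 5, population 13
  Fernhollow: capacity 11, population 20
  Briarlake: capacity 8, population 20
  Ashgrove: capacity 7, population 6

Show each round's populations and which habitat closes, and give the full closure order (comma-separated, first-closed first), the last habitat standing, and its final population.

Round 1: Ashgrove=6 Briarlake=20 Cedarfen=13 Fernhollow=20 → close Briarlake (overflow 12)
  20÷3 = 6 each, +1 to first 2
Round 2: Ashgrove=13 Cedarfen=20 Fernhollow=26 → close Cedarfen (overflow 15)
  20÷2 = 10 each, +1 to first 0
Round 3: Ashgrove=23 Fernhollow=36 → close Fernhollow (overflow 25)
  36÷1 = 36 each, +1 to first 0

Closure order: Briarlake, Cedarfen, Fernhollow
Last habitat: Ashgrove with 59 animals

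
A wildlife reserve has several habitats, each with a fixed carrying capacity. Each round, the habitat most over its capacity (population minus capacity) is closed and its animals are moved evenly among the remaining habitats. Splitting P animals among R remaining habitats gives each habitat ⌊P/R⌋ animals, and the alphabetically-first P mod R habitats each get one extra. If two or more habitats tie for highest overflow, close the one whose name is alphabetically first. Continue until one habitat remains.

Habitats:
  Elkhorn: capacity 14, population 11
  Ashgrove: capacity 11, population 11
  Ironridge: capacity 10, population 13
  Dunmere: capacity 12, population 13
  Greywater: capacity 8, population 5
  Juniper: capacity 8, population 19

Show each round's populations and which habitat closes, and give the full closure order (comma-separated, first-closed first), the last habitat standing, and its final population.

Closure order: Juniper, Ironridge, Dunmere, Ashgrove, Elkhorn
Last habitat: Greywater with 72 animals

Round 1: Ashgrove=11 Dunmere=13 Elkhorn=11 Greywater=5 Ironridge=13 Juniper=19 → close Juniper (overflow 11)
  19÷5 = 3 each, +1 to first 4
Round 2: Ashgrove=15 Dunmere=17 Elkhorn=15 Greywater=9 Ironridge=16 → close Ironridge (overflow 6)
  16÷4 = 4 each, +1 to first 0
Round 3: Ashgrove=19 Dunmere=21 Elkhorn=19 Greywater=13 → close Dunmere (overflow 9)
  21÷3 = 7 each, +1 to first 0
Round 4: Ashgrove=26 Elkhorn=26 Greywater=20 → close Ashgrove (overflow 15)
  26÷2 = 13 each, +1 to first 0
Round 5: Elkhorn=39 Greywater=33 → close Elkhorn (overflow 25)
  39÷1 = 39 each, +1 to first 0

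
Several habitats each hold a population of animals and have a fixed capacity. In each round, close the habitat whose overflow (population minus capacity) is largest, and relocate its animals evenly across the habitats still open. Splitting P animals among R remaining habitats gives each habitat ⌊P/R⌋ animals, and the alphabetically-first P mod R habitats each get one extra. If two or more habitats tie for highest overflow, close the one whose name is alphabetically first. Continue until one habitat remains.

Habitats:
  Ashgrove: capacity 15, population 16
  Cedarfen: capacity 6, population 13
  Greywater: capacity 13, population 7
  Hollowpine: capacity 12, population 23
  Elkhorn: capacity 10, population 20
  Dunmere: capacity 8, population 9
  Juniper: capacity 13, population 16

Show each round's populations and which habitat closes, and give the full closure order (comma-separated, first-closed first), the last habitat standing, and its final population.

Closure order: Hollowpine, Elkhorn, Cedarfen, Ashgrove, Dunmere, Juniper
Last habitat: Greywater with 104 animals

Round 1: Ashgrove=16 Cedarfen=13 Dunmere=9 Elkhorn=20 Greywater=7 Hollowpine=23 Juniper=16 → close Hollowpine (overflow 11)
  23÷6 = 3 each, +1 to first 5
Round 2: Ashgrove=20 Cedarfen=17 Dunmere=13 Elkhorn=24 Greywater=11 Juniper=19 → close Elkhorn (overflow 14)
  24÷5 = 4 each, +1 to first 4
Round 3: Ashgrove=25 Cedarfen=22 Dunmere=18 Greywater=16 Juniper=23 → close Cedarfen (overflow 16)
  22÷4 = 5 each, +1 to first 2
Round 4: Ashgrove=31 Dunmere=24 Greywater=21 Juniper=28 → close Ashgrove (overflow 16)
  31÷3 = 10 each, +1 to first 1
Round 5: Dunmere=35 Greywater=31 Juniper=38 → close Dunmere (overflow 27)
  35÷2 = 17 each, +1 to first 1
Round 6: Greywater=49 Juniper=55 → close Juniper (overflow 42)
  55÷1 = 55 each, +1 to first 0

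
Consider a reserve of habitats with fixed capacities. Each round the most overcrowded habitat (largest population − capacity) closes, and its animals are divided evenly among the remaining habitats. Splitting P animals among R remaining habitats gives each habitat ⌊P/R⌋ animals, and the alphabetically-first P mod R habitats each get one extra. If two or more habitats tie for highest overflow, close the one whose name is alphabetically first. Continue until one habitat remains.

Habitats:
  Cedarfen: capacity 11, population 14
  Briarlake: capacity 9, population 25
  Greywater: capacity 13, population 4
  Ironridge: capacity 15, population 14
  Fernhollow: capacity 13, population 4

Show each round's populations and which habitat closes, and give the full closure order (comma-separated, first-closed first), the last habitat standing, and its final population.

Round 1: Briarlake=25 Cedarfen=14 Fernhollow=4 Greywater=4 Ironridge=14 → close Briarlake (overflow 16)
  25÷4 = 6 each, +1 to first 1
Round 2: Cedarfen=21 Fernhollow=10 Greywater=10 Ironridge=20 → close Cedarfen (overflow 10)
  21÷3 = 7 each, +1 to first 0
Round 3: Fernhollow=17 Greywater=17 Ironridge=27 → close Ironridge (overflow 12)
  27÷2 = 13 each, +1 to first 1
Round 4: Fernhollow=31 Greywater=30 → close Fernhollow (overflow 18)
  31÷1 = 31 each, +1 to first 0

Closure order: Briarlake, Cedarfen, Ironridge, Fernhollow
Last habitat: Greywater with 61 animals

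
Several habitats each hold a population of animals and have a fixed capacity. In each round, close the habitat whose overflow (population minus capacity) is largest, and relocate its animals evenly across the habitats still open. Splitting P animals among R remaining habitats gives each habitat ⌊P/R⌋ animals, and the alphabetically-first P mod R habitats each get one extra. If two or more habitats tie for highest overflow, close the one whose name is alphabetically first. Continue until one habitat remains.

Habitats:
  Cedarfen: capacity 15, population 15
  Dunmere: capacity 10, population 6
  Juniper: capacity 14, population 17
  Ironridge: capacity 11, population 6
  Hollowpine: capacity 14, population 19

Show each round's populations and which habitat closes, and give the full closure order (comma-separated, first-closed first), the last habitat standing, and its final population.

Closure order: Hollowpine, Juniper, Cedarfen, Dunmere
Last habitat: Ironridge with 63 animals

Round 1: Cedarfen=15 Dunmere=6 Hollowpine=19 Ironridge=6 Juniper=17 → close Hollowpine (overflow 5)
  19÷4 = 4 each, +1 to first 3
Round 2: Cedarfen=20 Dunmere=11 Ironridge=11 Juniper=21 → close Juniper (overflow 7)
  21÷3 = 7 each, +1 to first 0
Round 3: Cedarfen=27 Dunmere=18 Ironridge=18 → close Cedarfen (overflow 12)
  27÷2 = 13 each, +1 to first 1
Round 4: Dunmere=32 Ironridge=31 → close Dunmere (overflow 22)
  32÷1 = 32 each, +1 to first 0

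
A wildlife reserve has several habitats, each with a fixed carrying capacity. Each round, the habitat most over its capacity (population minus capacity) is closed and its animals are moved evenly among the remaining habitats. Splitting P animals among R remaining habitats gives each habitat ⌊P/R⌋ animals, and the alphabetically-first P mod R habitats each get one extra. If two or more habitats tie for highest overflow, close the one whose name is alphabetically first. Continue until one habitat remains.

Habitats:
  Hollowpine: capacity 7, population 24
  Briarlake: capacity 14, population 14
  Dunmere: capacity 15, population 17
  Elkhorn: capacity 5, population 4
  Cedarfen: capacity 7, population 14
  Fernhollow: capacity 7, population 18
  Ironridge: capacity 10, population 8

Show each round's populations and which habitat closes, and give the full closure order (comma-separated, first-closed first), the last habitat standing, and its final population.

Round 1: Briarlake=14 Cedarfen=14 Dunmere=17 Elkhorn=4 Fernhollow=18 Hollowpine=24 Ironridge=8 → close Hollowpine (overflow 17)
  24÷6 = 4 each, +1 to first 0
Round 2: Briarlake=18 Cedarfen=18 Dunmere=21 Elkhorn=8 Fernhollow=22 Ironridge=12 → close Fernhollow (overflow 15)
  22÷5 = 4 each, +1 to first 2
Round 3: Briarlake=23 Cedarfen=23 Dunmere=25 Elkhorn=12 Ironridge=16 → close Cedarfen (overflow 16)
  23÷4 = 5 each, +1 to first 3
Round 4: Briarlake=29 Dunmere=31 Elkhorn=18 Ironridge=21 → close Dunmere (overflow 16)
  31÷3 = 10 each, +1 to first 1
Round 5: Briarlake=40 Elkhorn=28 Ironridge=31 → close Briarlake (overflow 26)
  40÷2 = 20 each, +1 to first 0
Round 6: Elkhorn=48 Ironridge=51 → close Elkhorn (overflow 43)
  48÷1 = 48 each, +1 to first 0

Closure order: Hollowpine, Fernhollow, Cedarfen, Dunmere, Briarlake, Elkhorn
Last habitat: Ironridge with 99 animals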